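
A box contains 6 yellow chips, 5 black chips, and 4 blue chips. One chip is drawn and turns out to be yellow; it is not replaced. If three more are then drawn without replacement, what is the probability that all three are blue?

With the first chip removed, 4 blue remain out of 14.
P = 4/14 × 3/13 × 2/12 = 24/2184 = 1/91.

1/91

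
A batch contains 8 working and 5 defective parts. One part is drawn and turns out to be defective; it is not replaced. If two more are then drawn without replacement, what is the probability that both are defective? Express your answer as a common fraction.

With the first part removed, 4 defective remain out of 12.
P = 4/12 × 3/11 = 12/132 = 1/11.

1/11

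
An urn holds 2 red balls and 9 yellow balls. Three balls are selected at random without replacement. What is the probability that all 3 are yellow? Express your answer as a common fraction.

28/55

P = 9/11 × 8/10 × 7/9 = 504/990 = 28/55.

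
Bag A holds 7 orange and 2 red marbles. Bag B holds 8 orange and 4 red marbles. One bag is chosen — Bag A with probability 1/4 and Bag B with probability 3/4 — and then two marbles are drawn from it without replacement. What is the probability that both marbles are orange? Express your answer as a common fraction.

From Bag A: P(both orange) = (7/9)(6/8) = 7/12.
From Bag B: P(both orange) = (8/12)(7/11) = 14/33.
Total probability = (1/4)(7/12) + (3/4)(14/33) = 245/528.

245/528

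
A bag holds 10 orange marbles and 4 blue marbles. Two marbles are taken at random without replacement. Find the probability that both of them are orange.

P = 10/14 × 9/13 = 90/182 = 45/91.

45/91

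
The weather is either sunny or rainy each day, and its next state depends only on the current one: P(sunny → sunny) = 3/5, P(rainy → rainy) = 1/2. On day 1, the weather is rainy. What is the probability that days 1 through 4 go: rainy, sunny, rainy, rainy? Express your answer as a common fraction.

Day 1 is given. For each transition, use the conditional probability from the current state:
P(sunny | rainy) = 1/2; P(rainy | sunny) = 2/5; P(rainy | rainy) = 1/2.
P = 1/2 × 2/5 × 1/2 = 2/20 = 1/10.

1/10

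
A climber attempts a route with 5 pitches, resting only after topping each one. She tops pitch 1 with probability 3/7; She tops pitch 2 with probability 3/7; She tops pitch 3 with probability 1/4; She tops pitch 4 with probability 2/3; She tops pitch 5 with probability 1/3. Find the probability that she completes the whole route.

Each stage is reached only if all earlier stages succeed, so
P = 3/7 × 3/7 × 1/4 × 2/3 × 1/3 = 18/1764 = 1/98.

1/98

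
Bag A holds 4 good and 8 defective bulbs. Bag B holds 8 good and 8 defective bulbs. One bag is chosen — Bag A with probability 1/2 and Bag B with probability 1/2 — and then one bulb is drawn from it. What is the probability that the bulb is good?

5/12

From Bag A: P(good) = 4/12.
From Bag B: P(good) = 8/16.
Total probability = (1/2)(4/12) + (1/2)(8/16) = 5/12.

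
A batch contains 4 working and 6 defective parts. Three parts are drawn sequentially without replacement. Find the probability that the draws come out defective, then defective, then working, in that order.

Multiply the probability of each draw given the previous ones:
P = 6/10 × 5/9 × 4/8 = 120/720 = 1/6.

1/6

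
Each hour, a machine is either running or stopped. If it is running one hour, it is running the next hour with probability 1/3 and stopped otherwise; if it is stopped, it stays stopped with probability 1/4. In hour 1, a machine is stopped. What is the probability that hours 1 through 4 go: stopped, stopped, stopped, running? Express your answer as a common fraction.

Hour 1 is given. For each transition, use the conditional probability from the current state:
P(stopped | stopped) = 1/4; P(stopped | stopped) = 1/4; P(running | stopped) = 3/4.
P = 1/4 × 1/4 × 3/4 = 3/64.

3/64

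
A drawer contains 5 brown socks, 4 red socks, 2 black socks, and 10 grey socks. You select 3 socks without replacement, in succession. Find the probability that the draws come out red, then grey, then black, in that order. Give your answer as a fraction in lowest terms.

4/399

Chain rule:
P = 4/21 × 10/20 × 2/19 = 80/7980 = 4/399.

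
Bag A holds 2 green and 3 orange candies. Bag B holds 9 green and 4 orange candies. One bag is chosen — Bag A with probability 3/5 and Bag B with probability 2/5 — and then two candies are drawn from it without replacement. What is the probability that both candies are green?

From Bag A: P(both green) = (2/5)(1/4) = 1/10.
From Bag B: P(both green) = (9/13)(8/12) = 6/13.
Total probability = (3/5)(1/10) + (2/5)(6/13) = 159/650.

159/650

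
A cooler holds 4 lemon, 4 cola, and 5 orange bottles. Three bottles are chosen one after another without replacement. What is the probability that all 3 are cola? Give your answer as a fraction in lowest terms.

2/143

P(every draw is cola) = 4/13 × 3/12 × 2/11 = 24/1716 = 2/143.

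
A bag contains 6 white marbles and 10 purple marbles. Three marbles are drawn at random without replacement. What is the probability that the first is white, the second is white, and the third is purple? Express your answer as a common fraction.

Chain rule:
P = 6/16 × 5/15 × 10/14 = 300/3360 = 5/56.

5/56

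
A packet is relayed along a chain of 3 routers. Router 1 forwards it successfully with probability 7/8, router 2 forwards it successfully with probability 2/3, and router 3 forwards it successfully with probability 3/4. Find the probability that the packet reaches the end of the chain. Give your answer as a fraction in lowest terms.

7/16

Each stage is reached only if all earlier stages succeed, so
P = 7/8 × 2/3 × 3/4 = 42/96 = 7/16.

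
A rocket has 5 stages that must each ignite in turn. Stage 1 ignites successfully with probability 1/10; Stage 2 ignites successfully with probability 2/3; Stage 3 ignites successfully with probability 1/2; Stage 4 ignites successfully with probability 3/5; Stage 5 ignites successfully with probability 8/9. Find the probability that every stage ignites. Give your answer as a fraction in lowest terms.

Each stage is reached only if all earlier stages succeed, so
P = 1/10 × 2/3 × 1/2 × 3/5 × 8/9 = 48/2700 = 4/225.

4/225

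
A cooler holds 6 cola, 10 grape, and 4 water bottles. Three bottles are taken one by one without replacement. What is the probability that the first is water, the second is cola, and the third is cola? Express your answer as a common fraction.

1/57

Chain rule:
P = 4/20 × 6/19 × 5/18 = 120/6840 = 1/57.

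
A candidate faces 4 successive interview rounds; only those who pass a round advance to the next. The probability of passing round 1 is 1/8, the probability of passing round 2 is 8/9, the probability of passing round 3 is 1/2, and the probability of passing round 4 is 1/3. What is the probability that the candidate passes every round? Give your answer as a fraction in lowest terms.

1/54

Each stage is reached only if all earlier stages succeed, so
P = 1/8 × 8/9 × 1/2 × 1/3 = 8/432 = 1/54.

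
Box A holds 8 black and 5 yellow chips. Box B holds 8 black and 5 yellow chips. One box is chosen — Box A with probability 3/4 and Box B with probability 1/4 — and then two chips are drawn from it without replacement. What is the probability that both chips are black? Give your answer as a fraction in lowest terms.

From Box A: P(both black) = (8/13)(7/12) = 14/39.
From Box B: P(both black) = (8/13)(7/12) = 14/39.
Total probability = (3/4)(14/39) + (1/4)(14/39) = 14/39.

14/39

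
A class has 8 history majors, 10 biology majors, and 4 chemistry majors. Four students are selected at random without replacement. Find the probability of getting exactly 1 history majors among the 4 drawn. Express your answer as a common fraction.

416/1045

One ordering (a history major drawn first) has probability 8/22 × 14/21 × 13/20 × 12/19 = 17472/175560 = 104/1045.
There are C(4,1) = 4 such orderings, each equally likely, so P = 4 × 104/1045 = 416/1045.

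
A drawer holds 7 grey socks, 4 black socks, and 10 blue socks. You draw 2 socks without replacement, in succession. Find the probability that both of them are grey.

P = 7/21 × 6/20 = 42/420 = 1/10.

1/10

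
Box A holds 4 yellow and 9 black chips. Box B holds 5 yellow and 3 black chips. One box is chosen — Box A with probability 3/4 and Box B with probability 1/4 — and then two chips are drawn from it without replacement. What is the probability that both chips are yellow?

107/728

From Box A: P(both yellow) = (4/13)(3/12) = 1/13.
From Box B: P(both yellow) = (5/8)(4/7) = 5/14.
Total probability = (3/4)(1/13) + (1/4)(5/14) = 107/728.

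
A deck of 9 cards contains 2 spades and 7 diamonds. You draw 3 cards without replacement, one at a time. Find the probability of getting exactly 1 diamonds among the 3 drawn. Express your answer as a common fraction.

1/12

One ordering (a diamond drawn first) has probability 7/9 × 2/8 × 1/7 = 14/504 = 1/36.
There are C(3,1) = 3 such orderings, each equally likely, so P = 3 × 1/36 = 1/12.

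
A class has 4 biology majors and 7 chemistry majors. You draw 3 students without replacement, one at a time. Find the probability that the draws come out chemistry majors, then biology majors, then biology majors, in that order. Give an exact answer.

Multiply the probability of each draw given the previous ones:
P = 7/11 × 4/10 × 3/9 = 84/990 = 14/165.

14/165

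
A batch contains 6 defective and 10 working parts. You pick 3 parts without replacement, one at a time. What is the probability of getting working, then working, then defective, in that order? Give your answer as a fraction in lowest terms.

Each draw changes the counts, so multiply the conditional probabilities along the sequence:
P = 10/16 × 9/15 × 6/14 = 540/3360 = 9/56.

9/56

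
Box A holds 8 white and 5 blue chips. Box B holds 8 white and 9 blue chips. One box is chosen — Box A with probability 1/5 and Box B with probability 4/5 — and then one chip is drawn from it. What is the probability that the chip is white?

552/1105

From Box A: P(white) = 8/13.
From Box B: P(white) = 8/17.
Total probability = (1/5)(8/13) + (4/5)(8/17) = 552/1105.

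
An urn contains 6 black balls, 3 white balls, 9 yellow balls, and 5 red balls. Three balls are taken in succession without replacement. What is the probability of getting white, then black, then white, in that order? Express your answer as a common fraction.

Chain rule:
P = 3/23 × 6/22 × 2/21 = 36/10626 = 6/1771.

6/1771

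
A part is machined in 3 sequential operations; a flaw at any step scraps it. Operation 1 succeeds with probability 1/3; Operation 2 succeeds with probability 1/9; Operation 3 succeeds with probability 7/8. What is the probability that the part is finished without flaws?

Multiplying along the chain,
P = 1/3 × 1/9 × 7/8 = 7/216.

7/216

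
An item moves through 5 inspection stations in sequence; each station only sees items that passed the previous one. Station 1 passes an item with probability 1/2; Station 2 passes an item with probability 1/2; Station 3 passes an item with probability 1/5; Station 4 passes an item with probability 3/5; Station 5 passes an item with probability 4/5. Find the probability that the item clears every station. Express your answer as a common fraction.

Each stage is reached only if all earlier stages succeed, so
P = 1/2 × 1/2 × 1/5 × 3/5 × 4/5 = 12/500 = 3/125.

3/125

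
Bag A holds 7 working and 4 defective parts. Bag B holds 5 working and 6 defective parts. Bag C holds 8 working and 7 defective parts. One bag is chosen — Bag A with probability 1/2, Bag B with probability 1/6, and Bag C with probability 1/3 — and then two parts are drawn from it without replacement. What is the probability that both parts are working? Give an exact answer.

307/990

From Bag A: P(both working) = (7/11)(6/10) = 21/55.
From Bag B: P(both working) = (5/11)(4/10) = 2/11.
From Bag C: P(both working) = (8/15)(7/14) = 4/15.
Total probability = (1/2)(21/55) + (1/6)(2/11) + (1/3)(4/15) = 307/990.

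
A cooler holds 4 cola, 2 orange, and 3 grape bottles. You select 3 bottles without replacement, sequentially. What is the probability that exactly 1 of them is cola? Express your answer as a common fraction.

One ordering (cola drawn first) has probability 4/9 × 5/8 × 4/7 = 80/504 = 10/63.
There are C(3,1) = 3 such orderings, each equally likely, so P = 3 × 10/63 = 10/21.

10/21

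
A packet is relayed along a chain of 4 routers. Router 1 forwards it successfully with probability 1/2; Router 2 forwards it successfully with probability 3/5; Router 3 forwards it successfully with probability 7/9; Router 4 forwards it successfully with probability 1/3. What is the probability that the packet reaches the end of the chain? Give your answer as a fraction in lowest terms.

7/90

Each stage is reached only if all earlier stages succeed, so
P = 1/2 × 3/5 × 7/9 × 1/3 = 21/270 = 7/90.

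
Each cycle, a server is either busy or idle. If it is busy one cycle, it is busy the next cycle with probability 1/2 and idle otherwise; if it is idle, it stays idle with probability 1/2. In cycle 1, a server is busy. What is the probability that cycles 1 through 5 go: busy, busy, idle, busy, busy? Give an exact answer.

Cycle 1 is given. For each transition, use the conditional probability from the current state:
P(busy | busy) = 1/2; P(idle | busy) = 1/2; P(busy | idle) = 1/2; P(busy | busy) = 1/2.
P = 1/2 × 1/2 × 1/2 × 1/2 = 1/16.

1/16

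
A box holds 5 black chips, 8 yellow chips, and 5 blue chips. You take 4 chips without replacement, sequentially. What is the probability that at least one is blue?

P(no blue) = 13/18 × 12/17 × 11/16 × 10/15 = 17160/73440 = 143/612.
P(at least one) = 1 − 143/612 = 469/612.

469/612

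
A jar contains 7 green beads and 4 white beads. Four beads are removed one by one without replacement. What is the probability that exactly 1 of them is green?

14/165

One ordering (green drawn first) has probability 7/11 × 4/10 × 3/9 × 2/8 = 168/7920 = 7/330.
There are C(4,1) = 4 such orderings, each equally likely, so P = 4 × 7/330 = 14/165.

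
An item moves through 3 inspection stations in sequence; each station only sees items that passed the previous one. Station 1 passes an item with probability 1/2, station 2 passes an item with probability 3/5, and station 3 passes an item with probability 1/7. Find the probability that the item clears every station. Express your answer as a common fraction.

3/70

The events are sequential, so multiply the conditional probabilities:
P = 1/2 × 3/5 × 1/7 = 3/70.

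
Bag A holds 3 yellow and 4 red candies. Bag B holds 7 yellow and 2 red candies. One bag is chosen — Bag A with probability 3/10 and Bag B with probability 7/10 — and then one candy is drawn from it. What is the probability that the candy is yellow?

212/315

From Bag A: P(yellow) = 3/7.
From Bag B: P(yellow) = 7/9.
Total probability = (3/10)(3/7) + (7/10)(7/9) = 212/315.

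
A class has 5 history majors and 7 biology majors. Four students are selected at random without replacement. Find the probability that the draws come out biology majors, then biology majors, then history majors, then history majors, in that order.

7/99

Each draw changes the counts, so multiply the conditional probabilities along the sequence:
P = 7/12 × 6/11 × 5/10 × 4/9 = 840/11880 = 7/99.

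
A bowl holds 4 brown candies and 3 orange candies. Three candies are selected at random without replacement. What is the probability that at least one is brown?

34/35

P(no brown) = 3/7 × 2/6 × 1/5 = 6/210 = 1/35.
P(at least one) = 1 − 1/35 = 34/35.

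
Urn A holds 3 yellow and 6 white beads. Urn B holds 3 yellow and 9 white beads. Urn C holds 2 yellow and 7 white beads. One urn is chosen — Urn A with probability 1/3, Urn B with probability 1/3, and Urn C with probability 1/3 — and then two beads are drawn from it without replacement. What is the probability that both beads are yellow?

From Urn A: P(both yellow) = (3/9)(2/8) = 1/12.
From Urn B: P(both yellow) = (3/12)(2/11) = 1/22.
From Urn C: P(both yellow) = (2/9)(1/8) = 1/36.
Total probability = (1/3)(1/12) + (1/3)(1/22) + (1/3)(1/36) = 31/594.

31/594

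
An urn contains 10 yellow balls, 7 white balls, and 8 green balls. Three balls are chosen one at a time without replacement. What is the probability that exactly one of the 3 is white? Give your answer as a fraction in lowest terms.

One ordering (white drawn first) has probability 7/25 × 18/24 × 17/23 = 2142/13800 = 357/2300.
There are C(3,1) = 3 such orderings, each equally likely, so P = 3 × 357/2300 = 1071/2300.

1071/2300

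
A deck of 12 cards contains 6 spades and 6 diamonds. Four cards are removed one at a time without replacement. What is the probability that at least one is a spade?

32/33

P(no spades) = 6/12 × 5/11 × 4/10 × 3/9 = 360/11880 = 1/33.
P(at least one) = 1 − 1/33 = 32/33.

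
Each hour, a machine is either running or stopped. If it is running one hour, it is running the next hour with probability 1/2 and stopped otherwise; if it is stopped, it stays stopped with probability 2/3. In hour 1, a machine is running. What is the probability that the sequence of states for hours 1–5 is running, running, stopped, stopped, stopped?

Hour 1 is given. For each transition, use the conditional probability from the current state:
P(running | running) = 1/2; P(stopped | running) = 1/2; P(stopped | stopped) = 2/3; P(stopped | stopped) = 2/3.
P = 1/2 × 1/2 × 2/3 × 2/3 = 4/36 = 1/9.

1/9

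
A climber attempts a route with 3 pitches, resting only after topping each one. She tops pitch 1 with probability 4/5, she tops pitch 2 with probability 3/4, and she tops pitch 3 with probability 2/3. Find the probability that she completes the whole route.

2/5

Multiplying along the chain,
P = 4/5 × 3/4 × 2/3 = 24/60 = 2/5.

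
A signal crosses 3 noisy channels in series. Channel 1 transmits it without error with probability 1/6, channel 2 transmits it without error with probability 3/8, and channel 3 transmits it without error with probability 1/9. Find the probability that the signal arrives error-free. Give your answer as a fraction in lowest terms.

1/144

The events are sequential, so multiply the conditional probabilities:
P = 1/6 × 3/8 × 1/9 = 3/432 = 1/144.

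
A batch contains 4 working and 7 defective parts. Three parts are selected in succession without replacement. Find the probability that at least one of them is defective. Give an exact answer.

161/165

P(no defective) = 4/11 × 3/10 × 2/9 = 24/990 = 4/165.
P(at least one) = 1 − 4/165 = 161/165.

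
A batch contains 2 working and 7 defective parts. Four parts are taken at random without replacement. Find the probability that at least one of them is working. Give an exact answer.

P(no working) = 7/9 × 6/8 × 5/7 × 4/6 = 840/3024 = 5/18.
P(at least one) = 1 − 5/18 = 13/18.

13/18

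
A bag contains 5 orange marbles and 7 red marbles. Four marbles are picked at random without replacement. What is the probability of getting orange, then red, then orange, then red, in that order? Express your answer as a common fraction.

7/99

Chain rule:
P = 5/12 × 7/11 × 4/10 × 6/9 = 840/11880 = 7/99.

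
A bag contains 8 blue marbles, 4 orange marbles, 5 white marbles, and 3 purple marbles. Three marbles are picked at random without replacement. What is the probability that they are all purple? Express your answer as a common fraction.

P(every draw is purple) = 3/20 × 2/19 × 1/18 = 6/6840 = 1/1140.

1/1140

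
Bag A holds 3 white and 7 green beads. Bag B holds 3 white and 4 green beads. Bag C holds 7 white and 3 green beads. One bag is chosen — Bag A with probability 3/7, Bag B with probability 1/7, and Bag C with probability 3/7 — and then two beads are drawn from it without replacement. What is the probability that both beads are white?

61/245

From Bag A: P(both white) = (3/10)(2/9) = 1/15.
From Bag B: P(both white) = (3/7)(2/6) = 1/7.
From Bag C: P(both white) = (7/10)(6/9) = 7/15.
Total probability = (3/7)(1/15) + (1/7)(1/7) + (3/7)(7/15) = 61/245.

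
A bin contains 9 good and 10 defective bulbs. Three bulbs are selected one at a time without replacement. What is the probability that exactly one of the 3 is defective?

One ordering (defective drawn first) has probability 10/19 × 9/18 × 8/17 = 720/5814 = 40/323.
There are C(3,1) = 3 such orderings, each equally likely, so P = 3 × 40/323 = 120/323.

120/323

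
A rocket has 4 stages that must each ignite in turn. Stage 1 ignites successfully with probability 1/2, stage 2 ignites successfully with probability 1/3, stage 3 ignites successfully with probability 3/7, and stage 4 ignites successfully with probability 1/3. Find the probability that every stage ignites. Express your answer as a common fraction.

1/42

Each stage is reached only if all earlier stages succeed, so
P = 1/2 × 1/3 × 3/7 × 1/3 = 3/126 = 1/42.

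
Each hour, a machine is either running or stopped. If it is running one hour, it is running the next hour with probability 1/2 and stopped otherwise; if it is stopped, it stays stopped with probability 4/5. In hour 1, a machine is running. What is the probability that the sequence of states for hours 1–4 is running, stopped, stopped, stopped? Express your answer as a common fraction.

Hour 1 is given. For each transition, use the conditional probability from the current state:
P(stopped | running) = 1/2; P(stopped | stopped) = 4/5; P(stopped | stopped) = 4/5.
P = 1/2 × 4/5 × 4/5 = 16/50 = 8/25.

8/25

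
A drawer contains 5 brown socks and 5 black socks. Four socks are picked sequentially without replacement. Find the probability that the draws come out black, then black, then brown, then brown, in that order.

Multiply the probability of each draw given the previous ones:
P = 5/10 × 4/9 × 5/8 × 4/7 = 400/5040 = 5/63.

5/63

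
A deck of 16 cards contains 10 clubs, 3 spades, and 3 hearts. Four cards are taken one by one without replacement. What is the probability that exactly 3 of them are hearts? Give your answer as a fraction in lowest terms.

1/140

One ordering (hearts drawn first) has probability 3/16 × 2/15 × 1/14 × 13/13 = 78/43680 = 1/560.
There are C(4,3) = 4 such orderings, each equally likely, so P = 4 × 1/560 = 1/140.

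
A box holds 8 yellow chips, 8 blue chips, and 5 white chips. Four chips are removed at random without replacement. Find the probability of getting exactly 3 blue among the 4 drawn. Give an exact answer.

104/855

One ordering (blue drawn first) has probability 8/21 × 7/20 × 6/19 × 13/18 = 4368/143640 = 26/855.
There are C(4,3) = 4 such orderings, each equally likely, so P = 4 × 26/855 = 104/855.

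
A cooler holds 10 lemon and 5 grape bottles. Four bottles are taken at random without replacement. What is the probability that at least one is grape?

P(no grape) = 10/15 × 9/14 × 8/13 × 7/12 = 5040/32760 = 2/13.
P(at least one) = 1 − 2/13 = 11/13.

11/13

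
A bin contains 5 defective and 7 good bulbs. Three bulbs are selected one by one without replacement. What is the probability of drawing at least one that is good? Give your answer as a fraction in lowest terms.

P(no good) = 5/12 × 4/11 × 3/10 = 60/1320 = 1/22.
P(at least one) = 1 − 1/22 = 21/22.

21/22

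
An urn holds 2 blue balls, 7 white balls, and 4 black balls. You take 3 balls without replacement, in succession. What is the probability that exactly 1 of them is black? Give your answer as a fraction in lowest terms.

72/143

One ordering (black drawn first) has probability 4/13 × 9/12 × 8/11 = 288/1716 = 24/143.
There are C(3,1) = 3 such orderings, each equally likely, so P = 3 × 24/143 = 72/143.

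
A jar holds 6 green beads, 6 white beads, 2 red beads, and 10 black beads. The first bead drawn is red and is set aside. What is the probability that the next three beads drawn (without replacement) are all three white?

With the first bead removed, 6 white remain out of 23.
P = 6/23 × 5/22 × 4/21 = 120/10626 = 20/1771.

20/1771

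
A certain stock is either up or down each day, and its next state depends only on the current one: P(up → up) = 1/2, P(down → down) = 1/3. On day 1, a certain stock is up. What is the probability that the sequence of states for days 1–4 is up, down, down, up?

Day 1 is given. For each transition, use the conditional probability from the current state:
P(down | up) = 1/2; P(down | down) = 1/3; P(up | down) = 2/3.
P = 1/2 × 1/3 × 2/3 = 2/18 = 1/9.

1/9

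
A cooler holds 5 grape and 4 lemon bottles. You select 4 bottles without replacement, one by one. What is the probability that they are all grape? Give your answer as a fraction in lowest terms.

P(every draw is grape) = 5/9 × 4/8 × 3/7 × 2/6 = 120/3024 = 5/126.

5/126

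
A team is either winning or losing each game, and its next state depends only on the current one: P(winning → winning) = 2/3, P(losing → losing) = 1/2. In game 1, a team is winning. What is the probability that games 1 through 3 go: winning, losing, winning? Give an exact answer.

1/6

Game 1 is given. For each transition, use the conditional probability from the current state:
P(losing | winning) = 1/3; P(winning | losing) = 1/2.
P = 1/3 × 1/2 = 1/6.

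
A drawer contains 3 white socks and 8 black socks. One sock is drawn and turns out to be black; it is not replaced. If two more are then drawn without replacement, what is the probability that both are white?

With the first sock removed, 3 white remain out of 10.
P = 3/10 × 2/9 = 6/90 = 1/15.

1/15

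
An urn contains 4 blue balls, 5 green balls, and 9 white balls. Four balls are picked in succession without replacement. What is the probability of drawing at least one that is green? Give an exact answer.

P(no green) = 13/18 × 12/17 × 11/16 × 10/15 = 17160/73440 = 143/612.
P(at least one) = 1 − 143/612 = 469/612.

469/612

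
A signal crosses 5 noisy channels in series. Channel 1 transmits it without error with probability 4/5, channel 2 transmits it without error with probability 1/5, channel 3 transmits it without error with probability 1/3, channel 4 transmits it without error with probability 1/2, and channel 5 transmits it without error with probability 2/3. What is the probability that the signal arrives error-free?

4/225

The events are sequential, so multiply the conditional probabilities:
P = 4/5 × 1/5 × 1/3 × 1/2 × 2/3 = 8/450 = 4/225.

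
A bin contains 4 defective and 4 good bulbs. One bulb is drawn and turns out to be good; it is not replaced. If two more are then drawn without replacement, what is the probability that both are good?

1/7

After the first draw, 3 of the remaining 7 bulbs are good.
P = 3/7 × 2/6 = 6/42 = 1/7.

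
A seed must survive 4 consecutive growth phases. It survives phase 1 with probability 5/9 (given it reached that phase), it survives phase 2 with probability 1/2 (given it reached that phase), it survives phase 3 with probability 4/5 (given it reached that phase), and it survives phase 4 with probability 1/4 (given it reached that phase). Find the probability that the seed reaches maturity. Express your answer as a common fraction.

1/18

The events are sequential, so multiply the conditional probabilities:
P = 5/9 × 1/2 × 4/5 × 1/4 = 20/360 = 1/18.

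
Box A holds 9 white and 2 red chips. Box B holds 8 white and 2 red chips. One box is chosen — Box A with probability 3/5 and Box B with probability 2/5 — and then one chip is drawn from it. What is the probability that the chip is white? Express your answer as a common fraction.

From Box A: P(white) = 9/11.
From Box B: P(white) = 8/10.
Total probability = (3/5)(9/11) + (2/5)(8/10) = 223/275.

223/275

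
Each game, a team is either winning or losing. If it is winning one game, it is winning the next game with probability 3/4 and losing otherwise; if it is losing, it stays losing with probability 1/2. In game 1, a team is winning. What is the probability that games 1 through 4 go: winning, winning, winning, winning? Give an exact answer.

Game 1 is given. For each transition, use the conditional probability from the current state:
P(winning | winning) = 3/4; P(winning | winning) = 3/4; P(winning | winning) = 3/4.
P = 3/4 × 3/4 × 3/4 = 27/64.

27/64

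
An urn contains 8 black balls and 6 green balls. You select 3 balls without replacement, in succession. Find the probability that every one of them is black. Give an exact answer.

P(all black) = 8/14 × 7/13 × 6/12 = 336/2184 = 2/13.

2/13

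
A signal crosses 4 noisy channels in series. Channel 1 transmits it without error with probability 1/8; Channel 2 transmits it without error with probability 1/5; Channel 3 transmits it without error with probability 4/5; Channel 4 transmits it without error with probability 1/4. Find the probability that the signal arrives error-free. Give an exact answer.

Multiplying along the chain,
P = 1/8 × 1/5 × 4/5 × 1/4 = 4/800 = 1/200.

1/200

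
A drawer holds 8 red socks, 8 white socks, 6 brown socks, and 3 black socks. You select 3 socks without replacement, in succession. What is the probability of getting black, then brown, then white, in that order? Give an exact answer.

Each draw changes the counts, so multiply the conditional probabilities along the sequence:
P = 3/25 × 6/24 × 8/23 = 144/13800 = 6/575.

6/575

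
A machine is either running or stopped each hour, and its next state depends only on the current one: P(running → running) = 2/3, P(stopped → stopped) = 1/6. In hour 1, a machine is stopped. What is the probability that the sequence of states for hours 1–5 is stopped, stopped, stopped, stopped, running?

5/1296

Hour 1 is given. For each transition, use the conditional probability from the current state:
P(stopped | stopped) = 1/6; P(stopped | stopped) = 1/6; P(stopped | stopped) = 1/6; P(running | stopped) = 5/6.
P = 1/6 × 1/6 × 1/6 × 5/6 = 5/1296.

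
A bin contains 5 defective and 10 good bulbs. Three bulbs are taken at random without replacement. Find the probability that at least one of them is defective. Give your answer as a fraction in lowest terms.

67/91

P(no defective) = 10/15 × 9/14 × 8/13 = 720/2730 = 24/91.
P(at least one) = 1 − 24/91 = 67/91.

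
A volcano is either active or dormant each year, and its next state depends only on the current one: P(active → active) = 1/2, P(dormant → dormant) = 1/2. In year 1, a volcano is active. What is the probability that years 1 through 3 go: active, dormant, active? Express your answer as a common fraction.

1/4

Year 1 is given. For each transition, use the conditional probability from the current state:
P(dormant | active) = 1/2; P(active | dormant) = 1/2.
P = 1/2 × 1/2 = 1/4.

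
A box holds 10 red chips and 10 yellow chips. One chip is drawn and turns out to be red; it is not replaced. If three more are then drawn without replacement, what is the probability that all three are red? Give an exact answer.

28/323

After the first draw, 9 of the remaining 19 chips are red.
P = 9/19 × 8/18 × 7/17 = 504/5814 = 28/323.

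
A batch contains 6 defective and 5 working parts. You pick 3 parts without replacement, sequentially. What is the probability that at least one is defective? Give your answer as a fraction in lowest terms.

31/33

P(no defective) = 5/11 × 4/10 × 3/9 = 60/990 = 2/33.
P(at least one) = 1 − 2/33 = 31/33.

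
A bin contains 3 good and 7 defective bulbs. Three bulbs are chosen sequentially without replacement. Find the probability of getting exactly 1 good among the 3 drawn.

21/40

One ordering (good drawn first) has probability 3/10 × 7/9 × 6/8 = 126/720 = 7/40.
There are C(3,1) = 3 such orderings, each equally likely, so P = 3 × 7/40 = 21/40.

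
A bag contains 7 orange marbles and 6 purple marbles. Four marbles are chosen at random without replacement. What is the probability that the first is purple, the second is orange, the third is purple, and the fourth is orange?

Multiply the probability of each draw given the previous ones:
P = 6/13 × 7/12 × 5/11 × 6/10 = 1260/17160 = 21/286.

21/286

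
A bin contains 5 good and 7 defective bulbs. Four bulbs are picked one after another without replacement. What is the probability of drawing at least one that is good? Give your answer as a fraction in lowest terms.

P(no good) = 7/12 × 6/11 × 5/10 × 4/9 = 840/11880 = 7/99.
P(at least one) = 1 − 7/99 = 92/99.

92/99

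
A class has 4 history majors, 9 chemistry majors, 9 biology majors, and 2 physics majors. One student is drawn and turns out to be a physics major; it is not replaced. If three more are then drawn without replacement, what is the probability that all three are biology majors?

With the first student removed, 9 biology majors remain out of 23.
P = 9/23 × 8/22 × 7/21 = 504/10626 = 12/253.

12/253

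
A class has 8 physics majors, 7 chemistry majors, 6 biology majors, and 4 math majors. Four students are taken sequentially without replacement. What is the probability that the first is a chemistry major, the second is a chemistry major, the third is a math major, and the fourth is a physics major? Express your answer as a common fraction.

28/6325

Each draw changes the counts, so multiply the conditional probabilities along the sequence:
P = 7/25 × 6/24 × 4/23 × 8/22 = 1344/303600 = 28/6325.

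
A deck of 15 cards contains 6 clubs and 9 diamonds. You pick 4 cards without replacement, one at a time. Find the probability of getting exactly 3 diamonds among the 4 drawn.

One ordering (diamonds drawn first) has probability 9/15 × 8/14 × 7/13 × 6/12 = 3024/32760 = 6/65.
There are C(4,3) = 4 such orderings, each equally likely, so P = 4 × 6/65 = 24/65.

24/65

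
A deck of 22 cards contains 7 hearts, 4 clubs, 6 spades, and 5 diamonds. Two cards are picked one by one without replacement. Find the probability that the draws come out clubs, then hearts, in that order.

Multiply the probability of each draw given the previous ones:
P = 4/22 × 7/21 = 28/462 = 2/33.

2/33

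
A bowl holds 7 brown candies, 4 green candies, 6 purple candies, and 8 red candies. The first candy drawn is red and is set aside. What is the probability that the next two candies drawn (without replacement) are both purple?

With the first candy removed, 6 purple remain out of 24.
P = 6/24 × 5/23 = 30/552 = 5/92.

5/92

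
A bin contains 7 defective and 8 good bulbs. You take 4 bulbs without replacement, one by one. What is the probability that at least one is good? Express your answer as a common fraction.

38/39

P(no good) = 7/15 × 6/14 × 5/13 × 4/12 = 840/32760 = 1/39.
P(at least one) = 1 − 1/39 = 38/39.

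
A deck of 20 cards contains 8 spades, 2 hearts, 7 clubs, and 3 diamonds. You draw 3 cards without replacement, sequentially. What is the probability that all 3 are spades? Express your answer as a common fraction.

P = 8/20 × 7/19 × 6/18 = 336/6840 = 14/285.

14/285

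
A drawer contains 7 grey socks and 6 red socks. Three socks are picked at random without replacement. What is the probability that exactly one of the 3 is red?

One ordering (red drawn first) has probability 6/13 × 7/12 × 6/11 = 252/1716 = 21/143.
There are C(3,1) = 3 such orderings, each equally likely, so P = 3 × 21/143 = 63/143.

63/143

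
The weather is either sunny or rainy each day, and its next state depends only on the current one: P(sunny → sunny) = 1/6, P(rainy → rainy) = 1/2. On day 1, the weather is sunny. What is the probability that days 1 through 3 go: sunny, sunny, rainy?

5/36

Day 1 is given. For each transition, use the conditional probability from the current state:
P(sunny | sunny) = 1/6; P(rainy | sunny) = 5/6.
P = 1/6 × 5/6 = 5/36.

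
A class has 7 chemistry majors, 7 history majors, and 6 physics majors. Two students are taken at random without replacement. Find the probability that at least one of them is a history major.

P(no history majors) = 13/20 × 12/19 = 156/380 = 39/95.
P(at least one) = 1 − 39/95 = 56/95.

56/95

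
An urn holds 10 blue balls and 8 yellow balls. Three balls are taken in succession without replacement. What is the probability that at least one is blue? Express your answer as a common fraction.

P(no blue) = 8/18 × 7/17 × 6/16 = 336/4896 = 7/102.
P(at least one) = 1 − 7/102 = 95/102.

95/102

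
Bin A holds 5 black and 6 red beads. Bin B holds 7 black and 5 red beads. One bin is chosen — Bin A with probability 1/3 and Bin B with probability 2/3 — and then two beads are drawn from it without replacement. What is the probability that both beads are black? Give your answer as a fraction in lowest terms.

From Bin A: P(both black) = (5/11)(4/10) = 2/11.
From Bin B: P(both black) = (7/12)(6/11) = 7/22.
Total probability = (1/3)(2/11) + (2/3)(7/22) = 3/11.

3/11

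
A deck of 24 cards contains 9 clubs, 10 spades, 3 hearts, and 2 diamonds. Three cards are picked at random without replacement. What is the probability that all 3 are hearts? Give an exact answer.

1/2024

P(all hearts) = 3/24 × 2/23 × 1/22 = 6/12144 = 1/2024.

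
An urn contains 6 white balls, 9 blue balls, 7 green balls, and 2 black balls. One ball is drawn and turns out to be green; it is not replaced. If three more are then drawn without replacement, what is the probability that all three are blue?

12/253

After the first draw, 9 of the remaining 23 balls are blue.
P = 9/23 × 8/22 × 7/21 = 504/10626 = 12/253.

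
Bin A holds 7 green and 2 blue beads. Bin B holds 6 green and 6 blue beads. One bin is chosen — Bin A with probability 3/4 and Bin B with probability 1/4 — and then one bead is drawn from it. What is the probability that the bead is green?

17/24

From Bin A: P(green) = 7/9.
From Bin B: P(green) = 6/12.
Total probability = (3/4)(7/9) + (1/4)(6/12) = 17/24.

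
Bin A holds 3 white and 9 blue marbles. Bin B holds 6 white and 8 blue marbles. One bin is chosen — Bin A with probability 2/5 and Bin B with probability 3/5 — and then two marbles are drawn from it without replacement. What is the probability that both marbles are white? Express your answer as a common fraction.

From Bin A: P(both white) = (3/12)(2/11) = 1/22.
From Bin B: P(both white) = (6/14)(5/13) = 15/91.
Total probability = (2/5)(1/22) + (3/5)(15/91) = 586/5005.

586/5005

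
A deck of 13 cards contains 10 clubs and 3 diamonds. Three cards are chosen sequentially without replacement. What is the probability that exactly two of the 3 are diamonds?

15/143

One ordering (diamonds drawn first) has probability 3/13 × 2/12 × 10/11 = 60/1716 = 5/143.
There are C(3,2) = 3 such orderings, each equally likely, so P = 3 × 5/143 = 15/143.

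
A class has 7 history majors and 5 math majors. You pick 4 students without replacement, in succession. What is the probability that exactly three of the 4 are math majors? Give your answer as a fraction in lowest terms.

One ordering (math majors drawn first) has probability 5/12 × 4/11 × 3/10 × 7/9 = 420/11880 = 7/198.
There are C(4,3) = 4 such orderings, each equally likely, so P = 4 × 7/198 = 14/99.

14/99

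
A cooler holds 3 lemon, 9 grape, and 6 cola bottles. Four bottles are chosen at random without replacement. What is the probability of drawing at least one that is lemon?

P(no lemon) = 15/18 × 14/17 × 13/16 × 12/15 = 32760/73440 = 91/204.
P(at least one) = 1 − 91/204 = 113/204.

113/204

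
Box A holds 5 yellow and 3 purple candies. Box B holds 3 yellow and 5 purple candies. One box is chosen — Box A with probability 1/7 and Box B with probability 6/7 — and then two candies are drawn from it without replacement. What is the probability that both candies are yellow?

From Box A: P(both yellow) = (5/8)(4/7) = 5/14.
From Box B: P(both yellow) = (3/8)(2/7) = 3/28.
Total probability = (1/7)(5/14) + (6/7)(3/28) = 1/7.

1/7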